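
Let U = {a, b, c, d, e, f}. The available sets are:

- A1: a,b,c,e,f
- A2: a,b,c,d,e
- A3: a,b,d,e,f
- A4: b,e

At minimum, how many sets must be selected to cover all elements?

2

A1, A2 together cover {a, b, c, d, e, f} — every element.
No single set contains all 6 elements, so 2 is optimal.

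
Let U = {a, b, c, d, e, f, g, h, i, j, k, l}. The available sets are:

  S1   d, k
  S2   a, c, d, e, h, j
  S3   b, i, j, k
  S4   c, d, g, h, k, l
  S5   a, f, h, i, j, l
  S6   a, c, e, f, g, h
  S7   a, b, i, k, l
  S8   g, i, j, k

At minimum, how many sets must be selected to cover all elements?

S2, S6, S7 together cover {a, b, c, d, e, f, g, h, i, j, k, l} — every element.
No 2 of the 8 sets cover everything (all 28 pairs fall short), so 3 is minimum.

3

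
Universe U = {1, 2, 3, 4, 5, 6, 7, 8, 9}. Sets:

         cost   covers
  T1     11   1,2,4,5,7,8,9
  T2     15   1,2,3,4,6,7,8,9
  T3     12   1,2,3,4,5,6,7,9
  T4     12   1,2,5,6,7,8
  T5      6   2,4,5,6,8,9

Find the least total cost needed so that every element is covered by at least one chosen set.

18

T3, T5 cover every element at cost 12 + 6 = 18.
Any cover uses at least 2 sets; among all covering selections none totals below 18.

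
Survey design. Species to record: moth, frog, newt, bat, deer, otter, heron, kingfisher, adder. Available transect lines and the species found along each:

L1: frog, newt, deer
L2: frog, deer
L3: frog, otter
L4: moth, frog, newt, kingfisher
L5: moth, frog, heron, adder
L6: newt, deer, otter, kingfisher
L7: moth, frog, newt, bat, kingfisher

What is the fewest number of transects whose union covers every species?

L5, L6, L7 together cover {moth, frog, newt, bat, deer, otter, heron, kingfisher, adder} — every species.
No 2 of the 7 transects cover everything (all 21 pairs fall short), so 3 is minimum.

3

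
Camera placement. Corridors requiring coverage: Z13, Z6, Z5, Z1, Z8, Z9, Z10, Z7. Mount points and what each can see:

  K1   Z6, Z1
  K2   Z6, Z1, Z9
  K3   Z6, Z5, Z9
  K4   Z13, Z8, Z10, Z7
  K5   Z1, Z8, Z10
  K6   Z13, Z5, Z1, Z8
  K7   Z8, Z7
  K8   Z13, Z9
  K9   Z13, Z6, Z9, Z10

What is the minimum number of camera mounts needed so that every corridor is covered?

K1, K3, K4 together cover {Z13, Z6, Z5, Z1, Z8, Z9, Z10, Z7} — every corridor.
No 2 of the 9 camera mounts cover everything (all 36 pairs fall short), so 3 is minimum.

3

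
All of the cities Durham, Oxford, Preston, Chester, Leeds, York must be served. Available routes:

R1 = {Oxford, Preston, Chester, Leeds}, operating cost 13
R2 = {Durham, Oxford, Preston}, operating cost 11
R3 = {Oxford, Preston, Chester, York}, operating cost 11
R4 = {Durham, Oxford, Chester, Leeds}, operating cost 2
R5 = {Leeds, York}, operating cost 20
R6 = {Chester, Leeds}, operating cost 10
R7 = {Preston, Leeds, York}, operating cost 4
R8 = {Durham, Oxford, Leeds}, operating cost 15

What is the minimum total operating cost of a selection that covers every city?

6

R4, R7 cover every city at operating cost 2 + 4 = 6.
Any cover uses at least 2 routes; among all covering selections none totals below 6.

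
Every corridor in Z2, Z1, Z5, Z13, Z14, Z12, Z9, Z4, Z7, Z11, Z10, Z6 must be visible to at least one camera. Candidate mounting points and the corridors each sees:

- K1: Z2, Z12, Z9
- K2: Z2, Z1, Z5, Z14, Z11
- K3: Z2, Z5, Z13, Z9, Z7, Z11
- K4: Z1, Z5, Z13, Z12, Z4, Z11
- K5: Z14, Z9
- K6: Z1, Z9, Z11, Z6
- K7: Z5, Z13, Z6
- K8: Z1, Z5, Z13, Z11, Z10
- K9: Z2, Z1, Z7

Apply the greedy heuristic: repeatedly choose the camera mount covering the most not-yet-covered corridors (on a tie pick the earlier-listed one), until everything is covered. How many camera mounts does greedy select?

5

Pick 1: K3 covers 6 new corridors (Z2, Z5, Z13, Z9, Z7, Z11).
Pick 2: K4 covers 3 new corridors (Z1, Z12, Z4).
Pick 3: K2 covers 1 new corridors (Z14).
Pick 4: K6 covers 1 new corridors (Z6).
Pick 5: K8 covers 1 new corridors (Z10).
Greedy uses 5 camera mounts.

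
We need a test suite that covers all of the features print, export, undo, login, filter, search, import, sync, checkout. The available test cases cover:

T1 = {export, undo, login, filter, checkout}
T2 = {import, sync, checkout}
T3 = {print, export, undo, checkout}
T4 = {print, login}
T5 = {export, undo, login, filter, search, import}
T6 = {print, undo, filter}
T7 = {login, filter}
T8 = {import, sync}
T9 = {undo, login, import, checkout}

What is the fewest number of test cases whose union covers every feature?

T2, T3, T5 together cover {print, export, undo, login, filter, search, import, sync, checkout} — every feature.
No 2 of the 9 test cases cover everything (all 36 pairs fall short), so 3 is minimum.

3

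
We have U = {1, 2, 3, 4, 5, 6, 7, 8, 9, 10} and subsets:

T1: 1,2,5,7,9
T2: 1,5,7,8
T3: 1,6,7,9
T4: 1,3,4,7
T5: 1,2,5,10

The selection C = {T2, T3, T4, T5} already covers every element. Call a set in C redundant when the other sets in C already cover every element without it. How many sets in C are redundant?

Drop T2: 8 uncovered — not redundant.
Drop T3: 6, 9 uncovered — not redundant.
Drop T4: 3, 4 uncovered — not redundant.
Drop T5: 2, 10 uncovered — not redundant.
None of the sets in C is redundant.

0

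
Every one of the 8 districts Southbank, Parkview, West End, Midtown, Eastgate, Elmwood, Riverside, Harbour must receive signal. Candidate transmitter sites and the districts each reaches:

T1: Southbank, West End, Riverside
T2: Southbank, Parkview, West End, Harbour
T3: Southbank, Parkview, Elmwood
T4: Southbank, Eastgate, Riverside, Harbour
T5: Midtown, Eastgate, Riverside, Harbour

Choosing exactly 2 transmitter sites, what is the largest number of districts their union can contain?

7

Choosing T2, T5 covers {Southbank, Parkview, West End, Midtown, Eastgate, Riverside, Harbour} — 7 districts.
No choice of 2 transmitter sites does better; here Elmwood is left uncovered.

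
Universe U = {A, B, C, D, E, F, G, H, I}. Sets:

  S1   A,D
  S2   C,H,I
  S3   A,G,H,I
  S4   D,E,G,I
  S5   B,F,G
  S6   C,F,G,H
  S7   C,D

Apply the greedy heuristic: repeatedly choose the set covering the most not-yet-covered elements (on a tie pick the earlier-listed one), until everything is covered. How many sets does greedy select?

Pick 1: S3 covers 4 new elements (A, G, H, I).
Pick 2: S4 covers 2 new elements (D, E).
Pick 3: S5 covers 2 new elements (B, F).
Pick 4: S2 covers 1 new elements (C).
Greedy uses 4 sets.

4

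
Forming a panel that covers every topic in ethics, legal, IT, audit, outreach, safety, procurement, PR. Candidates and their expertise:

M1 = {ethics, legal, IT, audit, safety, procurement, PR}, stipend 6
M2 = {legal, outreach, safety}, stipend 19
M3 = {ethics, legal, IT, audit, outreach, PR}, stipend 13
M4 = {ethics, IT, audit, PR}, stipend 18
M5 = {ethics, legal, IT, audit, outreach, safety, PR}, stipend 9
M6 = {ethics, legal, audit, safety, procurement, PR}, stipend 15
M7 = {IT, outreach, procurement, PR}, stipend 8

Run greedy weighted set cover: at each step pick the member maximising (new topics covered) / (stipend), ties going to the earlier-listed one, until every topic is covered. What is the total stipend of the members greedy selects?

14

Pick 1: M1 adds 7 new (ethics, legal, IT, audit, safety, procurement, PR) at stipend 6 (ratio 7/6).
Pick 2: M7 adds 1 new (outreach) at stipend 8 (ratio 1/8).
Greedy total stipend: 6 + 8 = 14.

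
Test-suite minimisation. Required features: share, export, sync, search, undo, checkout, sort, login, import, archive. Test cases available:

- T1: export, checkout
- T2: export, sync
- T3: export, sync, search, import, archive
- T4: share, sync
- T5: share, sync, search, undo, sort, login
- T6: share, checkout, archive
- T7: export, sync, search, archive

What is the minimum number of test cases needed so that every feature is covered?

T1, T3, T5 together cover {share, export, sync, search, undo, checkout, sort, login, import, archive} — every feature.
No 2 of the 7 test cases cover everything (all 21 pairs fall short), so 3 is minimum.

3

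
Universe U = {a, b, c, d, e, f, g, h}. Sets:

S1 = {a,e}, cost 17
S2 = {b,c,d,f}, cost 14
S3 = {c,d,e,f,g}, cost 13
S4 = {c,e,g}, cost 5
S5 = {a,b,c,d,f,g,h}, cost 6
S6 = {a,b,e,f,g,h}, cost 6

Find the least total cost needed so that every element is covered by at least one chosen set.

11

S4, S5 cover every element at cost 5 + 6 = 11.
Any cover uses at least 2 sets; among all covering selections none totals below 11.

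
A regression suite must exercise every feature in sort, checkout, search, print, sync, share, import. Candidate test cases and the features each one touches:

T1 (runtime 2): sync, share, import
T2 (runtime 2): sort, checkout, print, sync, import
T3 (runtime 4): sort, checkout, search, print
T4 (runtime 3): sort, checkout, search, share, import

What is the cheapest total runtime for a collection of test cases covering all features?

T2, T4 cover every feature at runtime 2 + 3 = 5.
Any cover uses at least 2 test cases; among all covering selections none totals below 5.

5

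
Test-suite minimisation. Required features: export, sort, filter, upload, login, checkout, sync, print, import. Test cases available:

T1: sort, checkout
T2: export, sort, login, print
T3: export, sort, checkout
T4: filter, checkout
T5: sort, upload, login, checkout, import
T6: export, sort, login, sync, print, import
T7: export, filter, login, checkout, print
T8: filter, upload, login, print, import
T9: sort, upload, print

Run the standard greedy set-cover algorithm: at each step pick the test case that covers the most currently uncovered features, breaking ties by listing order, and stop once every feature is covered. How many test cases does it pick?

3

Pick 1: T6 covers 6 new features (export, sort, login, sync, print, import).
Pick 2: T4 covers 2 new features (filter, checkout).
Pick 3: T5 covers 1 new features (upload).
Greedy uses 3 test cases.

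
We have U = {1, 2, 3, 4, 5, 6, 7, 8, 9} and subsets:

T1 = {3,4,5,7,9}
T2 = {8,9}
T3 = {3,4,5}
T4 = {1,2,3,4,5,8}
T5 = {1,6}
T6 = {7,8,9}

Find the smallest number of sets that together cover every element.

T1, T4, T5 together cover {1, 2, 3, 4, 5, 6, 7, 8, 9} — every element.
No 2 of the 6 sets cover everything (all 15 pairs fall short), so 3 is minimum.

3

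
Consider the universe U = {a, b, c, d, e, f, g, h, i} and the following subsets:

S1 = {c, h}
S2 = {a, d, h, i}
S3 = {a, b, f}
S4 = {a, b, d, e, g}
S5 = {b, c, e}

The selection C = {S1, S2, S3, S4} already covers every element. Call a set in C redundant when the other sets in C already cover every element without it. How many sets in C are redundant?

Drop S1: c uncovered — not redundant.
Drop S2: i uncovered — not redundant.
Drop S3: f uncovered — not redundant.
Drop S4: e, g uncovered — not redundant.
None of the sets in C is redundant.

0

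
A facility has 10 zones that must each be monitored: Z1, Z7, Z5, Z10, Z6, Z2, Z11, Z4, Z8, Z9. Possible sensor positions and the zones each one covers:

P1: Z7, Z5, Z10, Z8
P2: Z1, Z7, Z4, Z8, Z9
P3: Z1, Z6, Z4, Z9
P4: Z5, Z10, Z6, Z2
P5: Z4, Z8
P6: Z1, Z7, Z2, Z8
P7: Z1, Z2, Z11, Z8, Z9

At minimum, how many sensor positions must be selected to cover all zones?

3

P1, P3, P7 together cover {Z1, Z7, Z5, Z10, Z6, Z2, Z11, Z4, Z8, Z9} — every zone.
No 2 of the 7 sensor positions cover everything (all 21 pairs fall short), so 3 is minimum.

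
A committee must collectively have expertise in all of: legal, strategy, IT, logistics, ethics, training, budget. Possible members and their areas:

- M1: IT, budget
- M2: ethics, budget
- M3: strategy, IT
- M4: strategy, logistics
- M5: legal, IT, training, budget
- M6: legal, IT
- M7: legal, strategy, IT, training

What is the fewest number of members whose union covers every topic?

M2, M4, M5 together cover {legal, strategy, IT, logistics, ethics, training, budget} — every topic.
No 2 of the 7 members cover everything (all 21 pairs fall short), so 3 is minimum.

3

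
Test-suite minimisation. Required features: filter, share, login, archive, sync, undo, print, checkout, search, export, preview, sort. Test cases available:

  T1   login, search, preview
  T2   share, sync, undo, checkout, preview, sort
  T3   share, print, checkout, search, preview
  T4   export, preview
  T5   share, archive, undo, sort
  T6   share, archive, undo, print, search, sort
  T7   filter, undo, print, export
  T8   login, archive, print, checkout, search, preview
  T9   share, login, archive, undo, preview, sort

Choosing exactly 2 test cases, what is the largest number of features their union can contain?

10

Choosing T2, T8 covers {share, login, archive, sync, undo, print, checkout, search, preview, sort} — 10 features.
No choice of 2 test cases does better; here filter, export are left uncovered.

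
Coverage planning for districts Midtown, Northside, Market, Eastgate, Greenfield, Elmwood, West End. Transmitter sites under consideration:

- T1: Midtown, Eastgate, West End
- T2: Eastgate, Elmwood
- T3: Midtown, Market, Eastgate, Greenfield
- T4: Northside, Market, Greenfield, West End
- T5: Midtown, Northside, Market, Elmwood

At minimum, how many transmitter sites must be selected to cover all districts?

T1, T2, T4 together cover {Midtown, Northside, Market, Eastgate, Greenfield, Elmwood, West End} — every district.
No 2 of the 5 transmitter sites cover everything (all 10 pairs fall short), so 3 is minimum.

3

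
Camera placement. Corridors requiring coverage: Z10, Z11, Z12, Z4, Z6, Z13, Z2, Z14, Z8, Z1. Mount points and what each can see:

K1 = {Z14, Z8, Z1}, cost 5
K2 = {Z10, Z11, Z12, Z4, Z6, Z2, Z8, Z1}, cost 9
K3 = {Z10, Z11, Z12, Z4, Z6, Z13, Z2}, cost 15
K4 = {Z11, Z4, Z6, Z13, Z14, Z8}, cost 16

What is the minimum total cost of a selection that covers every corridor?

20

K1, K3 cover every corridor at cost 5 + 15 = 20.
Any cover uses at least 2 camera mounts; among all covering selections none totals below 20.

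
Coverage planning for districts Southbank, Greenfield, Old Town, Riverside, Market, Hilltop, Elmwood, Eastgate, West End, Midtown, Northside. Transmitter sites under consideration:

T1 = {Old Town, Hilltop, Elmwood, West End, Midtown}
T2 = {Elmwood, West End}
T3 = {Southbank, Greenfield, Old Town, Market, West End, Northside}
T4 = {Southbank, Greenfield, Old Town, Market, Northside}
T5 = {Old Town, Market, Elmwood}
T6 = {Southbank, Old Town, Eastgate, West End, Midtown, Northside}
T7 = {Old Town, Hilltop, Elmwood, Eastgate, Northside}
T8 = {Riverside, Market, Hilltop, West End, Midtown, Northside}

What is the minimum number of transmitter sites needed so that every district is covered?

T3, T7, T8 together cover {Southbank, Greenfield, Old Town, Riverside, Market, Hilltop, Elmwood, Eastgate, West End, Midtown, Northside} — every district.
No 2 of the 8 transmitter sites cover everything (all 28 pairs fall short), so 3 is minimum.

3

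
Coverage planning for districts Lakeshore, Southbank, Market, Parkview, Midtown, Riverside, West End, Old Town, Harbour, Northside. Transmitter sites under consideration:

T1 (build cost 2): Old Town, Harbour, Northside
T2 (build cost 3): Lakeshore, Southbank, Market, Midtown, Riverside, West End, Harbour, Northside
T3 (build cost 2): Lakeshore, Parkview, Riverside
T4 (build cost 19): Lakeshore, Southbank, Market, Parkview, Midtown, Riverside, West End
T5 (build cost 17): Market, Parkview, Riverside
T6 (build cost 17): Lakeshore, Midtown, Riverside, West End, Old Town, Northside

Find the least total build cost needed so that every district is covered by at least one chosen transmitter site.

7

T1, T2, T3 cover every district at build cost 2 + 3 + 2 = 7.
Any cover uses at least 2 transmitter sites; among all covering selections none totals below 7.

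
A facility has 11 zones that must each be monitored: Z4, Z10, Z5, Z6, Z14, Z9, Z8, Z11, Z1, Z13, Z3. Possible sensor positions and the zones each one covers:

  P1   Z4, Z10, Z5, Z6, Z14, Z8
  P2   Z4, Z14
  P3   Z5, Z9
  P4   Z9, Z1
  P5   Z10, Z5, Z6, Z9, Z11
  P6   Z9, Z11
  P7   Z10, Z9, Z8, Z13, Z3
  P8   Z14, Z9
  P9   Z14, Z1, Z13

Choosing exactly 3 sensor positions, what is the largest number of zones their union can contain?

Choosing P1, P4, P7 covers {Z4, Z10, Z5, Z6, Z14, Z9, Z8, Z1, Z13, Z3} — 10 zones.
No choice of 3 sensor positions does better; here Z11 is left uncovered.

10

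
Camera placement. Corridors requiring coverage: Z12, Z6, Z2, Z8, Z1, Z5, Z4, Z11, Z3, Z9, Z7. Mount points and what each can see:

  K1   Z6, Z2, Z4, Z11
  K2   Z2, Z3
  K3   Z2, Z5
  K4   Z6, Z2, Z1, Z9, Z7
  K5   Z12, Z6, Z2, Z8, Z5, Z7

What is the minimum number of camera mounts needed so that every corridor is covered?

4

K1, K2, K4, K5 together cover {Z12, Z6, Z2, Z8, Z1, Z5, Z4, Z11, Z3, Z9, Z7} — every corridor.
No 3 of the 5 camera mounts cover everything (all 10 triples fall short), so 4 is minimum.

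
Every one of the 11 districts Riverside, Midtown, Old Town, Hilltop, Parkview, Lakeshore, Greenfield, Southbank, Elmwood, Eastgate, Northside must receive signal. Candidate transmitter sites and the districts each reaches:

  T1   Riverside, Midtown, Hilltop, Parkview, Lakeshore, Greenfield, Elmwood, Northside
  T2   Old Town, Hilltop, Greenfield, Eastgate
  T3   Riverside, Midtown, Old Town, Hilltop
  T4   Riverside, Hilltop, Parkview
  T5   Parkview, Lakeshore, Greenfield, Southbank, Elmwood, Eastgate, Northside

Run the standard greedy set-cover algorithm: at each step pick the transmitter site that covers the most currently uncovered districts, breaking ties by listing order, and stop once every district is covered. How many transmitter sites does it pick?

Pick 1: T1 covers 8 new districts (Riverside, Midtown, Hilltop, Parkview, Lakeshore, Greenfield, Elmwood, Northside).
Pick 2: T2 covers 2 new districts (Old Town, Eastgate).
Pick 3: T5 covers 1 new districts (Southbank).
Greedy uses 3 transmitter sites. (The true minimum is 2.)

3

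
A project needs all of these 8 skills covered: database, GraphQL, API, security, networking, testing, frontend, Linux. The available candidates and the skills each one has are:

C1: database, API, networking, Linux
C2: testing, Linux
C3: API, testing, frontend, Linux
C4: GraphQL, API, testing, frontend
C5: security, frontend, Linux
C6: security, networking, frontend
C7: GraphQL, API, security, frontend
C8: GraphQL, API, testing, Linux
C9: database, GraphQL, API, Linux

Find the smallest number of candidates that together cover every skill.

3

C1, C2, C7 together cover {database, GraphQL, API, security, networking, testing, frontend, Linux} — every skill.
No 2 of the 9 candidates cover everything (all 36 pairs fall short), so 3 is minimum.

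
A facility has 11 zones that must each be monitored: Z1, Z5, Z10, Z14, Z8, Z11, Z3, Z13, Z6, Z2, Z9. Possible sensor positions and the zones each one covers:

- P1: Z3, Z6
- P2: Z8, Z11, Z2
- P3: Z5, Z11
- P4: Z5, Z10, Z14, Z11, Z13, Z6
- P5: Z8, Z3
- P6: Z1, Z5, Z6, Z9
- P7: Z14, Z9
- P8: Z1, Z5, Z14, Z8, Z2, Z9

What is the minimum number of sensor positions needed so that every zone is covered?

3

P1, P4, P8 together cover {Z1, Z5, Z10, Z14, Z8, Z11, Z3, Z13, Z6, Z2, Z9} — every zone.
No 2 of the 8 sensor positions cover everything (all 28 pairs fall short), so 3 is minimum.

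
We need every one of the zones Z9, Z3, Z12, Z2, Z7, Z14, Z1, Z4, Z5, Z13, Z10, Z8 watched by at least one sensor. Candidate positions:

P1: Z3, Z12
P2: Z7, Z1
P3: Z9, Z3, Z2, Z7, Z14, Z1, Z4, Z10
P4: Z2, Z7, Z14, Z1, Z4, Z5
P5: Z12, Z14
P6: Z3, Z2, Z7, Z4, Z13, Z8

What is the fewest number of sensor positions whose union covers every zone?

4

P1, P3, P4, P6 together cover {Z9, Z3, Z12, Z2, Z7, Z14, Z1, Z4, Z5, Z13, Z10, Z8} — every zone.
No 3 of the 6 sensor positions cover everything (all 20 triples fall short), so 4 is minimum.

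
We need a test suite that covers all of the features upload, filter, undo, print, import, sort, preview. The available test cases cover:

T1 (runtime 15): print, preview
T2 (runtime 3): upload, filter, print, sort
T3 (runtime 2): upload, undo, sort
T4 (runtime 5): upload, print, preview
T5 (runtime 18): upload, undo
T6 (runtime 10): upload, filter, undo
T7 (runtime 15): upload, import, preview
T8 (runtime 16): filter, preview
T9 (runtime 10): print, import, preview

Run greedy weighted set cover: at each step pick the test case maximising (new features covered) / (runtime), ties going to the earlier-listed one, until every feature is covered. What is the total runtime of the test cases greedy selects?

20

Pick 1: T3 adds 3 new (upload, undo, sort) at runtime 2 (ratio 3/2).
Pick 2: T2 adds 2 new (filter, print) at runtime 3 (ratio 2/3).
Pick 3: T4 adds 1 new (preview) at runtime 5 (ratio 1/5).
Pick 4: T9 adds 1 new (import) at runtime 10 (ratio 1/10).
Greedy total runtime: 2 + 3 + 5 + 10 = 20. (The true optimum is 15, so greedy overshoots here.)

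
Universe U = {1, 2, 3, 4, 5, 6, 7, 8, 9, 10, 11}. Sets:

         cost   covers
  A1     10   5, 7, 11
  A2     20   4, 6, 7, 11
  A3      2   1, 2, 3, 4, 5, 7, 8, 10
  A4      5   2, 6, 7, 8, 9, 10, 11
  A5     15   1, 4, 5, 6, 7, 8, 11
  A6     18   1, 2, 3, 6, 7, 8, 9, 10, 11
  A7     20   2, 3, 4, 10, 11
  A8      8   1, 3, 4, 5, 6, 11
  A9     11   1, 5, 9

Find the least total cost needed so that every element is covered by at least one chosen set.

7

A3, A4 cover every element at cost 2 + 5 = 7.
Any cover uses at least 2 sets; among all covering selections none totals below 7.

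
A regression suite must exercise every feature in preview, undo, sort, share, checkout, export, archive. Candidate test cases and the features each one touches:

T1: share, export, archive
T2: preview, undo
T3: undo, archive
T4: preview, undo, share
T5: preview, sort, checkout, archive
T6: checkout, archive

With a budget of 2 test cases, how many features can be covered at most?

6

Choosing T1, T5 covers {preview, sort, share, checkout, export, archive} — 6 features.
No choice of 2 test cases does better; here undo is left uncovered.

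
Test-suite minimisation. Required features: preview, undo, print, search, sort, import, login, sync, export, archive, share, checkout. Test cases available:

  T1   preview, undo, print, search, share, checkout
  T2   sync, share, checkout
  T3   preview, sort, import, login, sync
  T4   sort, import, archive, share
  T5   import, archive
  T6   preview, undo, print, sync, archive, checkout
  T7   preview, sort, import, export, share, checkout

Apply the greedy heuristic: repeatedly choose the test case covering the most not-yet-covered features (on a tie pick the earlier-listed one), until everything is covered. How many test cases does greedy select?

Pick 1: T1 covers 6 new features (preview, undo, print, search, share, checkout).
Pick 2: T3 covers 4 new features (sort, import, login, sync).
Pick 3: T4 covers 1 new features (archive).
Pick 4: T7 covers 1 new features (export).
Greedy uses 4 test cases.

4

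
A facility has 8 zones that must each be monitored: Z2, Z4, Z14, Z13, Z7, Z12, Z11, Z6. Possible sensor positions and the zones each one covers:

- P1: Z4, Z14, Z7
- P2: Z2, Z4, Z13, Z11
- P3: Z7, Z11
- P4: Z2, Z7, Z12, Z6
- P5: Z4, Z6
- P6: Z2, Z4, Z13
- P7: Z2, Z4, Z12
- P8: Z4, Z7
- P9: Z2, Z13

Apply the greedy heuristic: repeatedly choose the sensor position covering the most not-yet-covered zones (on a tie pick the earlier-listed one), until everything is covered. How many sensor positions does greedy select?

3

Pick 1: P2 covers 4 new zones (Z2, Z4, Z13, Z11).
Pick 2: P4 covers 3 new zones (Z7, Z12, Z6).
Pick 3: P1 covers 1 new zones (Z14).
Greedy uses 3 sensor positions.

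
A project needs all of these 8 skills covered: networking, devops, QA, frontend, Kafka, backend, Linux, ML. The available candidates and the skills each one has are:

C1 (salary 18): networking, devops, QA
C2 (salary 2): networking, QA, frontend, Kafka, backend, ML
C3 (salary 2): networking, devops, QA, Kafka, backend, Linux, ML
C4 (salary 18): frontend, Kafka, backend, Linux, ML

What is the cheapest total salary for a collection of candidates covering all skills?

4

C2, C3 cover every skill at salary 2 + 2 = 4.
Any cover uses at least 2 candidates; among all covering selections none totals below 4.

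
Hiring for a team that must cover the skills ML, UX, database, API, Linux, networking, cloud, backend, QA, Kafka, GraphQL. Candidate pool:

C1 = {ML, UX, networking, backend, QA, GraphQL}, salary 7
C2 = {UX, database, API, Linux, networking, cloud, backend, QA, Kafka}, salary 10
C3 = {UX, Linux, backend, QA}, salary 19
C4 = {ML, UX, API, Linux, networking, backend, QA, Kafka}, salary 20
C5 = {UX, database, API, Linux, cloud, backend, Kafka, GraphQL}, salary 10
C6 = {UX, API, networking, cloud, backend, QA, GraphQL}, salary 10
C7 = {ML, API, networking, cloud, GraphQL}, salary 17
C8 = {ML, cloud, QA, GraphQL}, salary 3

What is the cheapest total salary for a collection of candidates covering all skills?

C2, C8 cover every skill at salary 10 + 3 = 13.
Any cover uses at least 2 candidates; among all covering selections none totals below 13.

13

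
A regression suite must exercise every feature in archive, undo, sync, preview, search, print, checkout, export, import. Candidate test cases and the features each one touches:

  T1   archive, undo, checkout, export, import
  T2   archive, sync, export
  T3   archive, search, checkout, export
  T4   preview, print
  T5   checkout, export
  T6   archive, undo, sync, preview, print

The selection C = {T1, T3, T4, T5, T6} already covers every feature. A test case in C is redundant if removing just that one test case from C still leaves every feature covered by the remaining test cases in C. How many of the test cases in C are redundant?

2

Drop T1: import uncovered — not redundant.
Drop T3: search uncovered — not redundant.
Drop T4: the rest still cover every feature — redundant.
Drop T5: the rest still cover every feature — redundant.
Drop T6: sync uncovered — not redundant.
2 redundant: T4, T5.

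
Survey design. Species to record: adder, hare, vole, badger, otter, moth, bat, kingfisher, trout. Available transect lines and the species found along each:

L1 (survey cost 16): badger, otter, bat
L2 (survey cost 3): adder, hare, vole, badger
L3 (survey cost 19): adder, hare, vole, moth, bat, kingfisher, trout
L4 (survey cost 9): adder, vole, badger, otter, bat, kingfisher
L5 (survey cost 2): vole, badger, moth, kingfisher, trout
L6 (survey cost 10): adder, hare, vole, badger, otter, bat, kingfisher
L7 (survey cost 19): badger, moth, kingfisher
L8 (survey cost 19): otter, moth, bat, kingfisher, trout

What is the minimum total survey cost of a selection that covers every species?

L5, L6 cover every species at survey cost 2 + 10 = 12.
Any cover uses at least 2 transects; among all covering selections none totals below 12.
Greedy by coverage-per-survey cost would pick L5, L2, L4 for 14 — worse than the optimum 12.

12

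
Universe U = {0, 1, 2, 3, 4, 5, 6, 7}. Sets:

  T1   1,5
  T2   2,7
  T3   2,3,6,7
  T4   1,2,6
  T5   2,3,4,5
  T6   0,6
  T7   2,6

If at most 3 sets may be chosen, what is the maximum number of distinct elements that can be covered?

7

Choosing T1, T3, T5 covers {1, 2, 3, 4, 5, 6, 7} — 7 elements.
No choice of 3 sets does better; here 0 is left uncovered.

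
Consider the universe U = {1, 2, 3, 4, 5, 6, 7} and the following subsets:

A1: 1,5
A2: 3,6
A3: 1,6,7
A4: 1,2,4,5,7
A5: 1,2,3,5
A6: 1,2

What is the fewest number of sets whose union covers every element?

2

A2, A4 together cover {1, 2, 3, 4, 5, 6, 7} — every element.
No single set contains all 7 elements, so 2 is optimal.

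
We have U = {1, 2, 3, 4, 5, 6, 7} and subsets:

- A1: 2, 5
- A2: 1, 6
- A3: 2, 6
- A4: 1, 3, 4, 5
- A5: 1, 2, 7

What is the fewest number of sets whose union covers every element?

A2, A4, A5 together cover {1, 2, 3, 4, 5, 6, 7} — every element.
No 2 of the 5 sets cover everything (all 10 pairs fall short), so 3 is minimum.

3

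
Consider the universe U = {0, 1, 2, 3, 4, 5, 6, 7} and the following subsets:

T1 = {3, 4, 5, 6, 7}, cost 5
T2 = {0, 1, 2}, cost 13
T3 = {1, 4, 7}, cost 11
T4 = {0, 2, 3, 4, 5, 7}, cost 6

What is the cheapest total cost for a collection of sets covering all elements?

T1, T2 cover every element at cost 5 + 13 = 18.
Any cover uses at least 2 sets; among all covering selections none totals below 18.
Greedy by coverage-per-cost would pick T1, T4, T3 for 22 — worse than the optimum 18.

18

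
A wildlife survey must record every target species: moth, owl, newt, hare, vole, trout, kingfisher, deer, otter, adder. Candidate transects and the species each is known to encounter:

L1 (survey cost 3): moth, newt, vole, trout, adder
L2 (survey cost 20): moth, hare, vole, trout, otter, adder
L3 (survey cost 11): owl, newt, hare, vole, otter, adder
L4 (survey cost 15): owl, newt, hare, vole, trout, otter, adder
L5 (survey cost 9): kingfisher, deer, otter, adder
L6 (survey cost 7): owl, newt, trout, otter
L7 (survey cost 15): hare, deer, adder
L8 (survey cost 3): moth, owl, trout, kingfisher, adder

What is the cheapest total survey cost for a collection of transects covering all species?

L1, L3, L5 cover every species at survey cost 3 + 11 + 9 = 23.
Any cover uses at least 3 transects; among all covering selections none totals below 23.

23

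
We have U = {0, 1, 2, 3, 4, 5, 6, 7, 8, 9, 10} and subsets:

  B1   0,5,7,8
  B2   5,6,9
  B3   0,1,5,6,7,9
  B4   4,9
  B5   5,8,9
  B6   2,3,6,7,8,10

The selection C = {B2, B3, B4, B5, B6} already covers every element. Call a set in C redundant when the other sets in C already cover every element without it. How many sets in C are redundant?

2

Drop B2: the rest still cover every element — redundant.
Drop B3: 0, 1 uncovered — not redundant.
Drop B4: 4 uncovered — not redundant.
Drop B5: the rest still cover every element — redundant.
Drop B6: 2, 3, 10 uncovered — not redundant.
2 redundant: B2, B5.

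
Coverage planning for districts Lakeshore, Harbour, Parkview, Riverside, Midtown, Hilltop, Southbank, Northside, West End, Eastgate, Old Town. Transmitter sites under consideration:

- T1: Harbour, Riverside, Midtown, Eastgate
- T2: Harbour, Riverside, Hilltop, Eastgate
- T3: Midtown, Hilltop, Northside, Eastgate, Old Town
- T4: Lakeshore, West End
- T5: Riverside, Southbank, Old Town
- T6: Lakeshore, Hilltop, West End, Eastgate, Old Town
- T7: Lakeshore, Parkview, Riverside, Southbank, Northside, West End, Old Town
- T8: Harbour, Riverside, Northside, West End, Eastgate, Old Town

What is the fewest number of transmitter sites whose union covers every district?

T1, T2, T7 together cover {Lakeshore, Harbour, Parkview, Riverside, Midtown, Hilltop, Southbank, Northside, West End, Eastgate, Old Town} — every district.
No 2 of the 8 transmitter sites cover everything (all 28 pairs fall short), so 3 is minimum.

3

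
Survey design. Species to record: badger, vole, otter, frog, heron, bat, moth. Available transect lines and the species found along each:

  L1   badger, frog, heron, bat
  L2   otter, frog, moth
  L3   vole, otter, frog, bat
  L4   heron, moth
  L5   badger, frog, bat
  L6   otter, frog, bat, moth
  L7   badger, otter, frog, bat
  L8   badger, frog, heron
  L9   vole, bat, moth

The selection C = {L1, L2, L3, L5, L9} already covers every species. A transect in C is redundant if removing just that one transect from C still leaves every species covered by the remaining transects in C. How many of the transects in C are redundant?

Drop L1: heron uncovered — not redundant.
Drop L2: the rest still cover every species — redundant.
Drop L3: the rest still cover every species — redundant.
Drop L5: the rest still cover every species — redundant.
Drop L9: the rest still cover every species — redundant.
4 redundant: L2, L3, L5, L9.

4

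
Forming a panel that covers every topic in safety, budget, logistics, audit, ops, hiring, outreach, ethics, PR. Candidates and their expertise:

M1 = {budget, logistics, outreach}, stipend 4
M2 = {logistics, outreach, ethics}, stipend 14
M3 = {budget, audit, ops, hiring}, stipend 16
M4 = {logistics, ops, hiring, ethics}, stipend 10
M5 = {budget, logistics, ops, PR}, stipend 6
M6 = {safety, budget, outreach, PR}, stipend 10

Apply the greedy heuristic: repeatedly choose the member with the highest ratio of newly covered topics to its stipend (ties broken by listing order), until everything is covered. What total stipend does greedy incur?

46

Pick 1: M1 adds 3 new (budget, logistics, outreach) at stipend 4 (ratio 3/4).
Pick 2: M5 adds 2 new (ops, PR) at stipend 6 (ratio 2/6).
Pick 3: M4 adds 2 new (hiring, ethics) at stipend 10 (ratio 2/10).
Pick 4: M6 adds 1 new (safety) at stipend 10 (ratio 1/10).
Pick 5: M3 adds 1 new (audit) at stipend 16 (ratio 1/16).
Greedy total stipend: 4 + 6 + 10 + 10 + 16 = 46. (The true optimum is 36, so greedy overshoots here.)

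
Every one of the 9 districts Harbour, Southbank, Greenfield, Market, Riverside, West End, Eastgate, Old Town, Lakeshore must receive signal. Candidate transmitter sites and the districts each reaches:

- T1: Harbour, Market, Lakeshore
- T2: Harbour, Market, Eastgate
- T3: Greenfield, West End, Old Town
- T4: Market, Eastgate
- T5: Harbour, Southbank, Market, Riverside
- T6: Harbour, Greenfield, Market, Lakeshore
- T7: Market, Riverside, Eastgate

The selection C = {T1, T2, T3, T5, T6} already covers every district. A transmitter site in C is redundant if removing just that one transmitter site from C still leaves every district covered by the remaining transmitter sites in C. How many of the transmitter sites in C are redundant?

Drop T1: the rest still cover every district — redundant.
Drop T2: Eastgate uncovered — not redundant.
Drop T3: West End, Old Town uncovered — not redundant.
Drop T5: Southbank, Riverside uncovered — not redundant.
Drop T6: the rest still cover every district — redundant.
2 redundant: T1, T6.

2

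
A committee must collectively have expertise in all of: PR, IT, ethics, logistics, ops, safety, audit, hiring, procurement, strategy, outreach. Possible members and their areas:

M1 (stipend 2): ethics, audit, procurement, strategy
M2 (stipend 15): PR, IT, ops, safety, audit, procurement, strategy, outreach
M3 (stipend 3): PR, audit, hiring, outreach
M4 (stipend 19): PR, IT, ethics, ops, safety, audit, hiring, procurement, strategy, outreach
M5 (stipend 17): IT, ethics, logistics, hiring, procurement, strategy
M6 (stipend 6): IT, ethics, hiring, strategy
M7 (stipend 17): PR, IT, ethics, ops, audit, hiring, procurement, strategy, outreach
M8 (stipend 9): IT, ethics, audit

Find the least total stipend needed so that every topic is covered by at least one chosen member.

M2, M5 cover every topic at stipend 15 + 17 = 32.
Any cover uses at least 2 members; among all covering selections none totals below 32.

32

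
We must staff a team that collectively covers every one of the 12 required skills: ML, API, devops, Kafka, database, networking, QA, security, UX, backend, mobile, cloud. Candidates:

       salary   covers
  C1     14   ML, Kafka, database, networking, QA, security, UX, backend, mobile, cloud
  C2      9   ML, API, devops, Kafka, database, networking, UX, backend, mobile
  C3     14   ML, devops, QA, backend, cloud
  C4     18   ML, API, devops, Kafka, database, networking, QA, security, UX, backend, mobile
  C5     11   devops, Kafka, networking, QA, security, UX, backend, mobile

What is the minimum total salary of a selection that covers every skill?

C1, C2 cover every skill at salary 14 + 9 = 23.
Any cover uses at least 2 candidates; among all covering selections none totals below 23.

23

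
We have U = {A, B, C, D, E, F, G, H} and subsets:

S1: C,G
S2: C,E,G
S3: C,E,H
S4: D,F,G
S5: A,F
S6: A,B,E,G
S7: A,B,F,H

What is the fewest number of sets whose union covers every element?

3

S2, S4, S7 together cover {A, B, C, D, E, F, G, H} — every element.
No 2 of the 7 sets cover everything (all 21 pairs fall short), so 3 is minimum.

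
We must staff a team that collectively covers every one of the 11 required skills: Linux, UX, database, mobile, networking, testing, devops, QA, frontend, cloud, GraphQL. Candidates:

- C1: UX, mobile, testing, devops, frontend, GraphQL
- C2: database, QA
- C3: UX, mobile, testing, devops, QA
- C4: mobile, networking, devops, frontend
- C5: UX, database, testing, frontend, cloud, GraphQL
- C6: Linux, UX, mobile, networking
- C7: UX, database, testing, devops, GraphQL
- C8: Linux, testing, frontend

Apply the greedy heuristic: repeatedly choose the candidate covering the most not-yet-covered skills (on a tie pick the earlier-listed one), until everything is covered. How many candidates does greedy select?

Pick 1: C1 covers 6 new skills (UX, mobile, testing, devops, frontend, GraphQL).
Pick 2: C2 covers 2 new skills (database, QA).
Pick 3: C6 covers 2 new skills (Linux, networking).
Pick 4: C5 covers 1 new skills (cloud).
Greedy uses 4 candidates. (The true minimum is 3.)

4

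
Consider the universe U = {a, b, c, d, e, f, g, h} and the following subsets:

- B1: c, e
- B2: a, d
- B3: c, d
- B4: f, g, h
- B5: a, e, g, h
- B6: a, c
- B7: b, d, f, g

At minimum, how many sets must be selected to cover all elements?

B1, B5, B7 together cover {a, b, c, d, e, f, g, h} — every element.
No 2 of the 7 sets cover everything (all 21 pairs fall short), so 3 is minimum.

3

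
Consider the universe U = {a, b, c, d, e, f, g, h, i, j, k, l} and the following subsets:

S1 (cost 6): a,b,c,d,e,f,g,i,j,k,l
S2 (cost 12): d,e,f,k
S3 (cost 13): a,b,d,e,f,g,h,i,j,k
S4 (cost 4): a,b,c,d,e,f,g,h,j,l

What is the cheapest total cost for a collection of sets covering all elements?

S1, S4 cover every element at cost 6 + 4 = 10.
Any cover uses at least 2 sets; among all covering selections none totals below 10.

10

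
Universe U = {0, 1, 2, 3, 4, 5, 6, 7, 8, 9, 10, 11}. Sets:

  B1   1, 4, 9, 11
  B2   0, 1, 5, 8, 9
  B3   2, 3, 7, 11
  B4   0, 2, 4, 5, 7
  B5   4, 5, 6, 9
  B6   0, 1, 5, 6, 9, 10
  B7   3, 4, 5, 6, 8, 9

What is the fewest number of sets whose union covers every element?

3

B3, B6, B7 together cover {0, 1, 2, 3, 4, 5, 6, 7, 8, 9, 10, 11} — every element.
No 2 of the 7 sets cover everything (all 21 pairs fall short), so 3 is minimum.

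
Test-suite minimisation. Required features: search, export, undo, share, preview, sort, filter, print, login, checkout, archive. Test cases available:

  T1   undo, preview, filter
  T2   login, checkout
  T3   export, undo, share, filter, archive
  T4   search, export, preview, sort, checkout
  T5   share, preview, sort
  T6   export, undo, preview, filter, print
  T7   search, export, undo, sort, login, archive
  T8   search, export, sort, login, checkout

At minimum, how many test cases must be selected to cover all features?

T3, T6, T8 together cover {search, export, undo, share, preview, sort, filter, print, login, checkout, archive} — every feature.
No 2 of the 8 test cases cover everything (all 28 pairs fall short), so 3 is minimum.
Greedy (largest uncovered first) would take T7, T6, T2, T3 — 4 test cases — but 3 suffice.

3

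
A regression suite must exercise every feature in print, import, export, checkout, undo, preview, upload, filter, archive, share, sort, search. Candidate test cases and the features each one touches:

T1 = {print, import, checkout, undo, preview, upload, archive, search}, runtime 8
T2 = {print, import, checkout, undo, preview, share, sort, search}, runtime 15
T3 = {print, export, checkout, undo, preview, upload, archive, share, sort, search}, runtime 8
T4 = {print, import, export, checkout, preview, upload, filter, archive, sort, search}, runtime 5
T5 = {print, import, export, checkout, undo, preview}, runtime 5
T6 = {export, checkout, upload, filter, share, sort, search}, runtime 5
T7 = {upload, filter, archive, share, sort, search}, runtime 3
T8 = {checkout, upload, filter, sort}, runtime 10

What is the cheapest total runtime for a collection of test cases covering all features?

T5, T7 cover every feature at runtime 5 + 3 = 8.
Any cover uses at least 2 test cases; among all covering selections none totals below 8.

8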